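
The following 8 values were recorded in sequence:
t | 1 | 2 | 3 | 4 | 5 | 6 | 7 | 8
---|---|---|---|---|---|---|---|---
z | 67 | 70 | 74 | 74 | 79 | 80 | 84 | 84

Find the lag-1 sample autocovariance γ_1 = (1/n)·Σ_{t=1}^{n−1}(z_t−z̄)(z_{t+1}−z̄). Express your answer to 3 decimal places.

Mean z̄ = (67 + 70 + 74 + 74 + 79 + 80 + 84 + 84)/8 = 76.5000
Deviations: -9.5000, -6.5000, -2.5000, -2.5000, 2.5000, 3.5000, 7.5000, 7.5000
Σ_{t=1}^{7}(z_t−z̄)(z_{t+1}−z̄) = 169.2500
γ_1 = 169.2500 / 8 = 21.156

21.156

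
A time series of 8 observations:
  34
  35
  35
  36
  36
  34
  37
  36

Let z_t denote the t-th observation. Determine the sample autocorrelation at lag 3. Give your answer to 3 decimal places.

Mean z̄ = (34 + 35 + 35 + 36 + 36 + 34 + 37 + 36)/8 = 35.3750
Deviations from mean: -1.3750, -0.3750, -0.3750, 0.6250, 0.6250, -1.3750, 1.6250, 0.6250
Σ(z_t−z̄)(z_{t+3}−z̄) = (-0.8594) + (-0.2344) + (0.5156) + (1.0156) + (0.3906) = 0.8281
Denominator Σ(z_t−z̄)² = 7.8750
r_3 = 0.8281 / 7.8750 = 0.105

0.105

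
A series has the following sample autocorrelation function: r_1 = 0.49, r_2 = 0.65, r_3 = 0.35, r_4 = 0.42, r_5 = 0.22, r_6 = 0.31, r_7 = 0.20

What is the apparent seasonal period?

2

The largest autocorrelation is r_2 = 0.65; the remaining lags stay at or below 0.49.
The dominant spike at lag 2 indicates a seasonal period of 2.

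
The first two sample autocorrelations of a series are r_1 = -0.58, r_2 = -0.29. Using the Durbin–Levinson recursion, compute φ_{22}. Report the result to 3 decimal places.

φ_{22} = (r_2 − r_1²) / (1 − r_1²)
r_1² = (-0.58)² = 0.3364
Numerator = -0.29 − 0.3364 = -0.6264; denominator = 1 − 0.3364 = 0.6636
φ_{22} = -0.6264 / 0.6636 = -0.944

-0.944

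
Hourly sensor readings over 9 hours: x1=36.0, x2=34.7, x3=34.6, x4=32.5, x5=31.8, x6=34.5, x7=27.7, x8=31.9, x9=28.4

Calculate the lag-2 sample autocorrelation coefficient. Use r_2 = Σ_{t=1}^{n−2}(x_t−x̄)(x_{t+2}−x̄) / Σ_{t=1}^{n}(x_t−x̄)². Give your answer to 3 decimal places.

0.418

Mean x̄ = (36.0 + 34.7 + 34.6 + 32.5 + 31.8 + 34.5 + 27.7 + 31.9 + 28.4)/9 = 32.4556
Σ(x_t−x̄)(x_{t+2}−x̄) = (7.6009) + (0.0998) + (-1.4058) + (0.0909) + (3.1175) + (-1.1358) + (19.2864) = 27.6538
Denominator Σ(x_t−x̄)² = 66.1822
r_2 = 27.6538 / 66.1822 = 0.418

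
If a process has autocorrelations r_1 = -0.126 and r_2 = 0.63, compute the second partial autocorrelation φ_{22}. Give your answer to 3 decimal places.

φ_{22} = (r_2 − r_1²) / (1 − r_1²)
r_1² = (-0.126)² = 0.015876
Numerator = 0.63 − 0.0159 = 0.6141; denominator = 1 − 0.0159 = 0.9841
φ_{22} = 0.6141 / 0.9841 = 0.624

0.624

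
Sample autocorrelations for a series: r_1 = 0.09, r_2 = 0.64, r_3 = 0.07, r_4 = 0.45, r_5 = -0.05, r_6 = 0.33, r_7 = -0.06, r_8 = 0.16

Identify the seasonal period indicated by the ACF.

2

The largest autocorrelation is r_2 = 0.64, with weaker echoes at lags 4 (0.45), 6 (0.33) and 8 (0.16); the remaining lags stay at or below 0.09.
The dominant spike at lag 2 indicates a seasonal period of 2.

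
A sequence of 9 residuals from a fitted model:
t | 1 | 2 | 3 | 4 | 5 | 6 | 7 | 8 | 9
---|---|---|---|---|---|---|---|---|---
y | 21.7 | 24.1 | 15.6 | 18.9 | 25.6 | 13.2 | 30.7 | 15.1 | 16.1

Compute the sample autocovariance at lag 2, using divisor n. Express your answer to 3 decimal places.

2.432

Mean ȳ = (21.7 + 24.1 + 15.6 + 18.9 + 25.6 + 13.2 + 30.7 + 15.1 + 16.1)/9 = 20.1111
Σ_{t=1}^{7}(y_t−ȳ)(y_{t+2}−ȳ) = 21.8909
γ_2 = 21.8909 / 9 = 2.432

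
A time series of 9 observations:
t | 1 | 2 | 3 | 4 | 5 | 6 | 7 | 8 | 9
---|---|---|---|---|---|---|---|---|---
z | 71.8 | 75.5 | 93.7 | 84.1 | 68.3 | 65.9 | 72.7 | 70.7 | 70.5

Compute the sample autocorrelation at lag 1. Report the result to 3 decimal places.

0.373

Mean z̄ = (71.8 + 75.5 + 93.7 + 84.1 + 68.3 + 65.9 + 72.7 + 70.7 + 70.5)/9 = 74.8000
Numerator Σ_{t=1}^{8}(z_t−z̄)(z_{t+1}−z̄) = 229.2300
Denominator Σ(z_t−z̄)² = 614.3600
r_1 = 229.2300 / 614.3600 = 0.373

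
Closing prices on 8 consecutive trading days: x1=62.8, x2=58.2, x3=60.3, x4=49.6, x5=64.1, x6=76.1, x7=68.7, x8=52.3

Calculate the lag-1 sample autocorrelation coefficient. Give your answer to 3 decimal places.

0.117

Mean x̄ = (62.8 + 58.2 + 60.3 + 49.6 + 64.1 + 76.1 + 68.7 + 52.3)/8 = 61.5125
Deviations from mean: 1.2875, -3.3125, -1.2125, -11.9125, 2.5875, 14.5875, 7.1875, -9.2125
Numerator Σ_{t=1}^{7}(x_t−x̄)(x_{t+1}−x̄) = 59.7498
Denominator Σ(x_t−x̄)² = 512.0288
r_1 = 59.7498 / 512.0288 = 0.117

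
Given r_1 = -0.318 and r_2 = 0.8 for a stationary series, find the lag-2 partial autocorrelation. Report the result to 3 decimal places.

0.777

φ_{22} = (r_2 − r_1²) / (1 − r_1²)
r_1² = (-0.318)² = 0.101124
Numerator = 0.8 − 0.1011 = 0.6989; denominator = 1 − 0.1011 = 0.8989
φ_{22} = 0.6989 / 0.8989 = 0.777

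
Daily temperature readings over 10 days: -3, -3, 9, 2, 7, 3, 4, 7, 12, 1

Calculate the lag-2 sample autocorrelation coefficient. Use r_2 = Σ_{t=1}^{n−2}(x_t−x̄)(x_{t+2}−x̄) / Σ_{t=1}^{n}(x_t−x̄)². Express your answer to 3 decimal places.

-0.070

Mean x̄ = (-3 − 3 + 9 + 2 + 7 + 3 + 4 + 7 + 12 + 1)/10 = 3.9000
Numerator Σ_{t=1}^{8}(x_t−x̄)(x_{t+2}−x̄) = -15.2200
Denominator Σ(x_t−x̄)² = 218.9000
r_2 = -15.2200 / 218.9000 = -0.070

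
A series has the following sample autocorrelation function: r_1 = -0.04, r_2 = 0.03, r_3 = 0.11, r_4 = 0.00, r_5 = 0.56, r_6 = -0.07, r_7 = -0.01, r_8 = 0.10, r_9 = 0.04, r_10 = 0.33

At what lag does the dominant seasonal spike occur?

5

The largest autocorrelation is r_5 = 0.56, with a weaker echo at lag 10 (0.33); the remaining lags stay at or below 0.11.
The dominant spike at lag 5 indicates a seasonal period of 5.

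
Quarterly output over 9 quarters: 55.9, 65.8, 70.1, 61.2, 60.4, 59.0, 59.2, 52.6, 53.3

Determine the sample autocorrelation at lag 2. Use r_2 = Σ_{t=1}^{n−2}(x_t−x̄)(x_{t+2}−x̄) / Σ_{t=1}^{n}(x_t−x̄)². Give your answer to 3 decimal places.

-0.065

Mean x̄ = (55.9 + 65.8 + 70.1 + 61.2 + 60.4 + 59.0 + 59.2 + 52.6 + 53.3)/9 = 59.7222
Σ(x_t−x̄)(x_{t+2}−x̄) = (-39.6662) + (8.9816) + (7.0338) + (-1.0673) + (-0.3540) + (5.1438) + (3.3538) = -16.5743
Denominator Σ(x_t−x̄)² = 254.6556
r_2 = -16.5743 / 254.6556 = -0.065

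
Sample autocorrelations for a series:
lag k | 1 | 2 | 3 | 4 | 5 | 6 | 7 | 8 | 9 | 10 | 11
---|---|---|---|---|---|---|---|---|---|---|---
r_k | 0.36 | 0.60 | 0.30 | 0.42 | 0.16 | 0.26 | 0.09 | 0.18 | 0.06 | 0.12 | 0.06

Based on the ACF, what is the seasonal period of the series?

2

The largest autocorrelation is r_2 = 0.60, with a weaker echo at lag 4 (0.42); the remaining lags stay at or below 0.36.
The dominant spike at lag 2 indicates a seasonal period of 2.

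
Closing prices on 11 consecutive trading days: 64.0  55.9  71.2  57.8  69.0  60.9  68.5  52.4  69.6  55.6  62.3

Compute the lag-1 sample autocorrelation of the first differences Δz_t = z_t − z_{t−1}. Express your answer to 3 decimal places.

First differences Δz: -8.1, 15.3, -13.4, 11.2, -8.1, 7.6, -16.1, 17.2, -14.0, 6.7
Mean of differences = -0.1700
Numerator Σ(Δz_t−Δz̄)(Δz_{t+1}−Δz̄) = -1365.2699
Denominator Σ(Δz_t−Δz̄)² = 1523.7210
r_1(Δz) = -1365.2699 / 1523.7210 = -0.896

-0.896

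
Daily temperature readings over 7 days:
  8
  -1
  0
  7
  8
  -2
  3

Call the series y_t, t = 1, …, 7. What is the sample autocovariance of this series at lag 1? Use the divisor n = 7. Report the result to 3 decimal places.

-3.461

Mean ȳ = (8 − 1 + 0 + 7 + 8 − 2 + 3)/7 = 3.2857
Deviations: 4.7143, -4.2857, -3.2857, 3.7143, 4.7143, -5.2857, -0.2857
Σ_{t=1}^{6}(y_t−ȳ)(y_{t+1}−ȳ) = -24.2245
γ_1 = -24.2245 / 7 = -3.461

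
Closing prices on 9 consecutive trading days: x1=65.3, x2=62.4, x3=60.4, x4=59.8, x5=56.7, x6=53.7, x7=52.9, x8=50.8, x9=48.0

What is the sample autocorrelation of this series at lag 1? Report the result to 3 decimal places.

0.632

Mean x̄ = (65.3 + 62.4 + 60.4 + 59.8 + 56.7 + 53.7 + 52.9 + 50.8 + 48.0)/9 = 56.6667
Numerator Σ_{t=1}^{8}(x_t−x̄)(x_{t+1}−x̄) = 166.7222
Denominator Σ(x_t−x̄)² = 263.6800
r_1 = 166.7222 / 263.6800 = 0.632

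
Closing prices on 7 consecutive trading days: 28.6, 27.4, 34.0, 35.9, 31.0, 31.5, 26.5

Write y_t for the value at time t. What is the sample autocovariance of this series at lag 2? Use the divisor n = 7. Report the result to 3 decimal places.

-2.886

Mean ȳ = (28.6 + 27.4 + 34.0 + 35.9 + 31.0 + 31.5 + 26.5)/7 = 30.7000
Σ_{t=1}^{5}(y_t−ȳ)(y_{t+2}−ȳ) = -20.2000
γ_2 = -20.2000 / 7 = -2.886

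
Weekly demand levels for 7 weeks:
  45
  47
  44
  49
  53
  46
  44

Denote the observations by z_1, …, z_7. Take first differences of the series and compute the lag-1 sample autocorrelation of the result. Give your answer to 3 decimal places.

-0.142

First differences Δz: 2, -3, 5, 4, -7, -2
Mean of differences = -0.1667
Numerator Σ(Δz_t−Δz̄)(Δz_{t+1}−Δz̄) = -15.1944
Denominator Σ(Δz_t−Δz̄)² = 106.8333
r_1(Δz) = -15.1944 / 106.8333 = -0.142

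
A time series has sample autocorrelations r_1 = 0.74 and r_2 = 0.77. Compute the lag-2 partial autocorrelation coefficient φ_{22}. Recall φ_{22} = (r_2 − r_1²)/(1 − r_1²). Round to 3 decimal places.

0.492

φ_{22} = (r_2 − r_1²) / (1 − r_1²)
r_1² = (0.74)² = 0.5476
Numerator = 0.77 − 0.5476 = 0.2224; denominator = 1 − 0.5476 = 0.4524
φ_{22} = 0.2224 / 0.4524 = 0.492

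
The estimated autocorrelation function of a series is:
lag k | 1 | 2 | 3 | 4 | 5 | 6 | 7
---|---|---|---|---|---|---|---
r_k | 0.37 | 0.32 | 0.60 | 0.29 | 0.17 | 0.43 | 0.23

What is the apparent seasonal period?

3

The largest autocorrelation is r_3 = 0.60, with a weaker echo at lag 6 (0.43); the remaining lags stay at or below 0.37. The elevated value at lag 1 (0.37), dropping to 0.32 at lag 2, reflects decaying short-term dependence rather than seasonality.
The dominant spike at lag 3 indicates a seasonal period of 3.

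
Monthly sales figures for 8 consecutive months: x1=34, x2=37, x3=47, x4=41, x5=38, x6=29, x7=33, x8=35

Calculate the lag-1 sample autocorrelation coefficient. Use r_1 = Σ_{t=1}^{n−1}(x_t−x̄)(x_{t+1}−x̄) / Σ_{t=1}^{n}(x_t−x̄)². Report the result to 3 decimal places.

0.366

Mean x̄ = (34 + 37 + 47 + 41 + 38 + 29 + 33 + 35)/8 = 36.7500
Deviations from mean: -2.7500, 0.2500, 10.2500, 4.2500, 1.2500, -7.7500, -3.7500, -1.7500
Σ(x_t−x̄)(x_{t+1}−x̄) = (-0.6875) + (2.5625) + (43.5625) + (5.3125) + (-9.6875) + (29.0625) + (6.5625) = 76.6875
Denominator Σ(x_t−x̄)² = 209.5000
r_1 = 76.6875 / 209.5000 = 0.366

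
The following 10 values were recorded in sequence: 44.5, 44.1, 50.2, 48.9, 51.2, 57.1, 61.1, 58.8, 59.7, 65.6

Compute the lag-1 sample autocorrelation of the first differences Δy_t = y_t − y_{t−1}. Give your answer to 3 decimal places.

First differences Δy: -0.4, 6.1, -1.3, 2.3, 5.9, 4.0, -2.3, 0.9, 5.9
Mean of differences = 2.3444
Numerator Σ(Δy_t−Δȳ)(Δy_{t+1}−Δȳ) = -24.2198
Denominator Σ(Δy_t−Δȳ)² = 86.6022
r_1(Δy) = -24.2198 / 86.6022 = -0.280

-0.280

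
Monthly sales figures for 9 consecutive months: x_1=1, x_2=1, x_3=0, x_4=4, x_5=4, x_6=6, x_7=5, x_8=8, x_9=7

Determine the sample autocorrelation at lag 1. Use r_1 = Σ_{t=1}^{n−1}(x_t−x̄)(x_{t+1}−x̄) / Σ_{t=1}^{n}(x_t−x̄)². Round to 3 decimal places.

Mean x̄ = (1 + 1 + 0 + 4 + 4 + 6 + 5 + 8 + 7)/9 = 4.0000
Numerator Σ_{t=1}^{8}(x_t−x̄)(x_{t+1}−x̄) = 39.0000
Denominator Σ(x_t−x̄)² = 64.0000
r_1 = 39.0000 / 64.0000 = 0.609

0.609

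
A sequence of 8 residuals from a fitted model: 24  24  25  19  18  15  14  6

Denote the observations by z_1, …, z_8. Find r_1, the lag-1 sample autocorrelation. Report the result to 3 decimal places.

Mean z̄ = (24 + 24 + 25 + 19 + 18 + 15 + 14 + 6)/8 = 18.1250
Deviations from mean: 5.8750, 5.8750, 6.8750, 0.8750, -0.1250, -3.1250, -4.1250, -12.1250
Numerator Σ_{t=1}^{7}(z_t−z̄)(z_{t+1}−z̄) = 144.1094
Denominator Σ(z_t−z̄)² = 290.8750
r_1 = 144.1094 / 290.8750 = 0.495

0.495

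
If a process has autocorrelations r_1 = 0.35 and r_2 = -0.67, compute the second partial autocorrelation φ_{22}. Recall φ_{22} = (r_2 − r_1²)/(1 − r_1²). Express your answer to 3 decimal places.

-0.903

φ_{22} = (r_2 − r_1²) / (1 − r_1²)
r_1² = (0.35)² = 0.1225
Numerator = -0.67 − 0.1225 = -0.7925; denominator = 1 − 0.1225 = 0.8775
φ_{22} = -0.7925 / 0.8775 = -0.903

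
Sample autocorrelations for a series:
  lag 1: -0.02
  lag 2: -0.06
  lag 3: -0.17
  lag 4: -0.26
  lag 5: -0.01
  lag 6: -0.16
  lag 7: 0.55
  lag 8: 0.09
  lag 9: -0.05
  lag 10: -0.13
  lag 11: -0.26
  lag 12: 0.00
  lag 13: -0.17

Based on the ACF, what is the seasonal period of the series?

The largest autocorrelation is r_7 = 0.55; the remaining lags stay at or below 0.09.
The dominant spike at lag 7 indicates a seasonal period of 7.

7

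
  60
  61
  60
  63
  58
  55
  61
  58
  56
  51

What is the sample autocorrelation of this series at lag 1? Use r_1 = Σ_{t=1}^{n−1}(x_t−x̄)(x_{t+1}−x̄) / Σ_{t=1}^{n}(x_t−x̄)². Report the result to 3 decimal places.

0.219

Mean x̄ = (60 + 61 + 60 + 63 + 58 + 55 + 61 + 58 + 56 + 51)/10 = 58.3000
Numerator Σ_{t=1}^{9}(x_t−x̄)(x_{t+1}−x̄) = 24.5100
Denominator Σ(x_t−x̄)² = 112.1000
r_1 = 24.5100 / 112.1000 = 0.219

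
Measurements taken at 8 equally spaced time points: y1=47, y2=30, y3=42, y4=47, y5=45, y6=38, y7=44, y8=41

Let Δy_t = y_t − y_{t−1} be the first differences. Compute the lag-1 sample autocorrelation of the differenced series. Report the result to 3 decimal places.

First differences Δy: -17, 12, 5, -2, -7, 6, -3
Mean of differences = -0.8571
Numerator Σ(Δy_t−Δȳ)(Δy_{t+1}−Δȳ) = -188.7347
Denominator Σ(Δy_t−Δȳ)² = 550.8571
r_1(Δy) = -188.7347 / 550.8571 = -0.343

-0.343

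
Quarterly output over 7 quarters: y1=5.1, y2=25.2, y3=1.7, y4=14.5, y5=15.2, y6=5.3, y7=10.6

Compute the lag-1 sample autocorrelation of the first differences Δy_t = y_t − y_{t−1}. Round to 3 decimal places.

First differences Δy: 20.1, -23.5, 12.8, 0.7, -9.9, 5.3
Mean of differences = 0.9167
Numerator Σ(Δy_t−Δȳ)(Δy_{t+1}−Δȳ) = -806.1886
Denominator Σ(Δy_t−Δȳ)² = 1241.6483
r_1(Δy) = -806.1886 / 1241.6483 = -0.649

-0.649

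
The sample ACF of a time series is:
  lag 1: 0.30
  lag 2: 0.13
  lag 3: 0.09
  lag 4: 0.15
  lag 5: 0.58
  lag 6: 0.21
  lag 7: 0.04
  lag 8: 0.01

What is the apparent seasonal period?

5

The largest autocorrelation is r_5 = 0.58; the remaining lags stay at or below 0.30. The elevated value at lag 1 (0.30), dropping to 0.13 at lag 2, reflects decaying short-term dependence rather than seasonality.
The dominant spike at lag 5 indicates a seasonal period of 5.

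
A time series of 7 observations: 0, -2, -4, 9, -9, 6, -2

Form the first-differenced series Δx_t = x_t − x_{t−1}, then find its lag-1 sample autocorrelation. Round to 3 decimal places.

First differences Δx: -2, -2, 13, -18, 15, -8
Mean of differences = -0.3333
Numerator Σ(Δx_t−Δx̄)(Δx_{t+1}−Δx̄) = -643.4444
Denominator Σ(Δx_t−Δx̄)² = 789.3333
r_1(Δx) = -643.4444 / 789.3333 = -0.815

-0.815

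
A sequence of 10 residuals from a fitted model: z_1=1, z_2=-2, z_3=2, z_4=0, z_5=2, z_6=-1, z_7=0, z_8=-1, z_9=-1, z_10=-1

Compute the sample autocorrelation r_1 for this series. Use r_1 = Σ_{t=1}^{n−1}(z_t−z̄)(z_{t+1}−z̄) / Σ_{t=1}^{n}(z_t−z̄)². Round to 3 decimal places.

Mean z̄ = (1 − 2 + 2 + 0 + 2 − 1 + 0 − 1 − 1 − 1)/10 = -0.1000
Numerator Σ_{t=1}^{9}(z_t−z̄)(z_{t+1}−z̄) = -6.1100
Denominator Σ(z_t−z̄)² = 16.9000
r_1 = -6.1100 / 16.9000 = -0.362

-0.362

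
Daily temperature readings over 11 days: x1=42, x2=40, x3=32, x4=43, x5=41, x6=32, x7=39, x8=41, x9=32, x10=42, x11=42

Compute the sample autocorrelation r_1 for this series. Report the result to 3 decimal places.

Mean x̄ = (42 + 40 + 32 + 43 + 41 + 32 + 39 + 41 + 32 + 42 + 42)/11 = 38.7273
Numerator Σ_{t=1}^{10}(x_t−x̄)(x_{t+1}−x̄) = -66.5289
Denominator Σ(x_t−x̄)² = 198.1818
r_1 = -66.5289 / 198.1818 = -0.336

-0.336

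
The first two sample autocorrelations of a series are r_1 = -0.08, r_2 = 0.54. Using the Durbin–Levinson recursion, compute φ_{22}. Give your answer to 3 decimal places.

φ_{22} = (r_2 − r_1²) / (1 − r_1²)
r_1² = (-0.08)² = 0.0064
Numerator = 0.54 − 0.0064 = 0.5336; denominator = 1 − 0.0064 = 0.9936
φ_{22} = 0.5336 / 0.9936 = 0.537

0.537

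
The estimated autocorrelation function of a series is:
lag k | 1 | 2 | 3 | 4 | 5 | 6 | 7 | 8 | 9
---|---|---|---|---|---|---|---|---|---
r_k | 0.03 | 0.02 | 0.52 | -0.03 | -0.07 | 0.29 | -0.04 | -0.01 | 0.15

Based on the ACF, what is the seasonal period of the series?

The largest autocorrelation is r_3 = 0.52, with weaker echoes at lags 6 (0.29) and 9 (0.15); the remaining lags stay at or below 0.03.
The dominant spike at lag 3 indicates a seasonal period of 3.

3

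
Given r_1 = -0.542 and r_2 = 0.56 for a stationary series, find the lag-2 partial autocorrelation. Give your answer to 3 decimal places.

0.377

φ_{22} = (r_2 − r_1²) / (1 − r_1²)
r_1² = (-0.542)² = 0.293764
Numerator = 0.56 − 0.2938 = 0.2662; denominator = 1 − 0.2938 = 0.7062
φ_{22} = 0.2662 / 0.7062 = 0.377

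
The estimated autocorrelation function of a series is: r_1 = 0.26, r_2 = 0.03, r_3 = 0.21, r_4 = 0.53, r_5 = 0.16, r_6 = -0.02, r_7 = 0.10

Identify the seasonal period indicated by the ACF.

4

The largest autocorrelation is r_4 = 0.53; the remaining lags stay at or below 0.26. The elevated value at lag 1 (0.26), dropping to 0.03 at lag 2, reflects decaying short-term dependence rather than seasonality.
The dominant spike at lag 4 indicates a seasonal period of 4.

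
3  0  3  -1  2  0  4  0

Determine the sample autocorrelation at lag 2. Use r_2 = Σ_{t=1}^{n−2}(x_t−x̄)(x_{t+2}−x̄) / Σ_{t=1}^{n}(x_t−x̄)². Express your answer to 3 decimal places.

Mean x̄ = (3 + 0 + 3 − 1 + 2 + 0 + 4 + 0)/8 = 1.3750
Deviations from mean: 1.6250, -1.3750, 1.6250, -2.3750, 0.6250, -1.3750, 2.6250, -1.3750
Σ(x_t−x̄)(x_{t+2}−x̄) = (2.6406) + (3.2656) + (1.0156) + (3.2656) + (1.6406) + (1.8906) = 13.7188
Denominator Σ(x_t−x̄)² = 23.8750
r_2 = 13.7188 / 23.8750 = 0.575

0.575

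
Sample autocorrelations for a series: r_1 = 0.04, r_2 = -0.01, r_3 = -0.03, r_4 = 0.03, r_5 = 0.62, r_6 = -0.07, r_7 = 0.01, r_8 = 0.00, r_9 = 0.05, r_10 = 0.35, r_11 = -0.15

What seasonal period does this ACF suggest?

5

The largest autocorrelation is r_5 = 0.62, with a weaker echo at lag 10 (0.35); the remaining lags stay at or below 0.05.
The dominant spike at lag 5 indicates a seasonal period of 5.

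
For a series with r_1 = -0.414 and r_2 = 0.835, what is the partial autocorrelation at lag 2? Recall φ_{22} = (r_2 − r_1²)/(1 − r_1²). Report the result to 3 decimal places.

φ_{22} = (r_2 − r_1²) / (1 − r_1²)
r_1² = (-0.414)² = 0.171396
Numerator = 0.835 − 0.1714 = 0.6636; denominator = 1 − 0.1714 = 0.8286
φ_{22} = 0.6636 / 0.8286 = 0.801

0.801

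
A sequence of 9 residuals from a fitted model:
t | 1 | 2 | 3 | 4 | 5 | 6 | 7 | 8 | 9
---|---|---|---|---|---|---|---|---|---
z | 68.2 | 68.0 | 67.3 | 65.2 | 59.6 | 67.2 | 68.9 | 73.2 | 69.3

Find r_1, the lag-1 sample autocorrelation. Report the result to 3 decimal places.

0.366

Mean z̄ = (68.2 + 68.0 + 67.3 + 65.2 + 59.6 + 67.2 + 68.9 + 73.2 + 69.3)/9 = 67.4333
Numerator Σ_{t=1}^{8}(z_t−z̄)(z_{t+1}−z̄) = 38.8589
Denominator Σ(z_t−z̄)² = 106.2200
r_1 = 38.8589 / 106.2200 = 0.366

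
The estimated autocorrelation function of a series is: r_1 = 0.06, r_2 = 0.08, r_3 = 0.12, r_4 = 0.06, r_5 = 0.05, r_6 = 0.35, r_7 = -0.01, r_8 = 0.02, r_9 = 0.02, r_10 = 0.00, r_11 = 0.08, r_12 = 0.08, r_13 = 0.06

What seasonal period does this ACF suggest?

The largest autocorrelation is r_6 = 0.35; the remaining lags stay at or below 0.12.
The dominant spike at lag 6 indicates a seasonal period of 6.

6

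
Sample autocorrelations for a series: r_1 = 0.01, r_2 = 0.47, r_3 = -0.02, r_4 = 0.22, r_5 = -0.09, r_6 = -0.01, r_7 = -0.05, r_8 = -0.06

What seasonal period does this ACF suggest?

The largest autocorrelation is r_2 = 0.47, with a weaker echo at lag 4 (0.22); the remaining lags stay at or below 0.01.
The dominant spike at lag 2 indicates a seasonal period of 2.

2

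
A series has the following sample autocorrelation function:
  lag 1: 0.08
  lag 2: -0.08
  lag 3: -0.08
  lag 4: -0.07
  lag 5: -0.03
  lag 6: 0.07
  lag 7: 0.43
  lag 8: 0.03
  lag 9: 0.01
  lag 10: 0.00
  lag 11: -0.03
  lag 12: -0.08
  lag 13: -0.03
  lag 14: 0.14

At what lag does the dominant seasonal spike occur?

The largest autocorrelation is r_7 = 0.43; the remaining lags stay at or below 0.14.
The dominant spike at lag 7 indicates a seasonal period of 7.

7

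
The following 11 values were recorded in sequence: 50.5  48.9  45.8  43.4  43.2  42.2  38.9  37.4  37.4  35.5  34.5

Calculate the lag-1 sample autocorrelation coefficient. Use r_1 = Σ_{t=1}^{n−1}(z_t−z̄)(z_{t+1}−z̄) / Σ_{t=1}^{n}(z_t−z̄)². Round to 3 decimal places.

Mean z̄ = (50.5 + 48.9 + 45.8 + 43.4 + 43.2 + 42.2 + 38.9 + 37.4 + 37.4 + 35.5 + 34.5)/11 = 41.6091
Numerator Σ_{t=1}^{10}(z_t−z̄)(z_{t+1}−z̄) = 203.3354
Denominator Σ(z_t−z̄)² = 286.4891
r_1 = 203.3354 / 286.4891 = 0.710

0.710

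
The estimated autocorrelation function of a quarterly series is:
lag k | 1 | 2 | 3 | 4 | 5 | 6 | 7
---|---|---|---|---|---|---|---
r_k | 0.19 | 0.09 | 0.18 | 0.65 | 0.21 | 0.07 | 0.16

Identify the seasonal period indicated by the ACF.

The largest autocorrelation is r_4 = 0.65; the remaining lags stay at or below 0.21.
The dominant spike at lag 4 indicates a seasonal period of 4.

4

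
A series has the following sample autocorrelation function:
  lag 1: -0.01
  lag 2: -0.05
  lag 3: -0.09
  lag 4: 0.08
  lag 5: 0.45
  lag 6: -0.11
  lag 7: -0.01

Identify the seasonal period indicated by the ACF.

The largest autocorrelation is r_5 = 0.45; the remaining lags stay at or below 0.08.
The dominant spike at lag 5 indicates a seasonal period of 5.

5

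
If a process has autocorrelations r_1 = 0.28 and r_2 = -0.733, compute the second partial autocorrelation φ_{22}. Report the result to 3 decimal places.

-0.880

φ_{22} = (r_2 − r_1²) / (1 − r_1²)
r_1² = (0.28)² = 0.0784
Numerator = -0.733 − 0.0784 = -0.8114; denominator = 1 − 0.0784 = 0.9216
φ_{22} = -0.8114 / 0.9216 = -0.880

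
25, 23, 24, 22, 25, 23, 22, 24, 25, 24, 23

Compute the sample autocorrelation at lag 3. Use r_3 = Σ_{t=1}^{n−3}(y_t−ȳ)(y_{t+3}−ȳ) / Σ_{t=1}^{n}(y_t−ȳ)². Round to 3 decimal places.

-0.148

Mean ȳ = (25 + 23 + 24 + 22 + 25 + 23 + 22 + 24 + 25 + 24 + 23)/11 = 23.6364
Numerator Σ_{t=1}^{8}(y_t−ȳ)(y_{t+3}−ȳ) = -1.8512
Denominator Σ(y_t−ȳ)² = 12.5455
r_3 = -1.8512 / 12.5455 = -0.148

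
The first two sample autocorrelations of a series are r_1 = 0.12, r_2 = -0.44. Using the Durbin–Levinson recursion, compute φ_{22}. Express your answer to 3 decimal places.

φ_{22} = (r_2 − r_1²) / (1 − r_1²)
r_1² = (0.12)² = 0.0144
Numerator = -0.44 − 0.0144 = -0.4544; denominator = 1 − 0.0144 = 0.9856
φ_{22} = -0.4544 / 0.9856 = -0.461

-0.461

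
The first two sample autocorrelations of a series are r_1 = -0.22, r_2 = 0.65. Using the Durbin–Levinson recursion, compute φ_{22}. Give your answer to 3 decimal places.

0.632

φ_{22} = (r_2 − r_1²) / (1 − r_1²)
r_1² = (-0.22)² = 0.0484
Numerator = 0.65 − 0.0484 = 0.6016; denominator = 1 − 0.0484 = 0.9516
φ_{22} = 0.6016 / 0.9516 = 0.632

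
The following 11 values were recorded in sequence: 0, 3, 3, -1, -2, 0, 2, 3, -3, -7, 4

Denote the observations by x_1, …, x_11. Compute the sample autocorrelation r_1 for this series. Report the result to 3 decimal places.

-0.015

Mean x̄ = (0 + 3 + 3 − 1 − 2 + 0 + 2 + 3 − 3 − 7 + 4)/11 = 0.1818
Numerator Σ_{t=1}^{10}(x_t−x̄)(x_{t+1}−x̄) = -1.6694
Denominator Σ(x_t−x̄)² = 109.6364
r_1 = -1.6694 / 109.6364 = -0.015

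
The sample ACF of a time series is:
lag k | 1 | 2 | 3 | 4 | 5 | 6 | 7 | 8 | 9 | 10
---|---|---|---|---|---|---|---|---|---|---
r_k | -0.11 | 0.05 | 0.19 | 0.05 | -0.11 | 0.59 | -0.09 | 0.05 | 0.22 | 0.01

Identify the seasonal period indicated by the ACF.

6

The largest autocorrelation is r_6 = 0.59; the remaining lags stay at or below 0.22.
The dominant spike at lag 6 indicates a seasonal period of 6.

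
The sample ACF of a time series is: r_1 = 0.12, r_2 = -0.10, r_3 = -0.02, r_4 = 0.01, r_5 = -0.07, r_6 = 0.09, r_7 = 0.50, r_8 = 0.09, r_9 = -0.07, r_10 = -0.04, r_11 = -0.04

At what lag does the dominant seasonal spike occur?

7

The largest autocorrelation is r_7 = 0.50; the remaining lags stay at or below 0.12.
The dominant spike at lag 7 indicates a seasonal period of 7.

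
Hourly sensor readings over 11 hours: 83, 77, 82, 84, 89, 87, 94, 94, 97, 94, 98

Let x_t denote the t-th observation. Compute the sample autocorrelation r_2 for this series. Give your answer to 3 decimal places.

Mean x̄ = (83 + 77 + 82 + 84 + 89 + 87 + 94 + 94 + 97 + 94 + 98)/11 = 89.0000
Numerator Σ_{t=1}^{9}(x_t−x̄)(x_{t+2}−x̄) = 239.0000
Denominator Σ(x_t−x̄)² = 478.0000
r_2 = 239.0000 / 478.0000 = 0.500

0.500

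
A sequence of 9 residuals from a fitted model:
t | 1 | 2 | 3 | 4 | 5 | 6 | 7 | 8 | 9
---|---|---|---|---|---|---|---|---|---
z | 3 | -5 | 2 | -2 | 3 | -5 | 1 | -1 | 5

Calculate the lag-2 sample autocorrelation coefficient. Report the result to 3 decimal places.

0.438

Mean z̄ = (3 − 5 + 2 − 2 + 3 − 5 + 1 − 1 + 5)/9 = 0.1111
Σ(z_t−z̄)(z_{t+2}−z̄) = (5.4568) + (10.7901) + (5.4568) + (10.7901) + (2.5679) + (5.6790) + (4.3457) = 45.0864
Denominator Σ(z_t−z̄)² = 102.8889
r_2 = 45.0864 / 102.8889 = 0.438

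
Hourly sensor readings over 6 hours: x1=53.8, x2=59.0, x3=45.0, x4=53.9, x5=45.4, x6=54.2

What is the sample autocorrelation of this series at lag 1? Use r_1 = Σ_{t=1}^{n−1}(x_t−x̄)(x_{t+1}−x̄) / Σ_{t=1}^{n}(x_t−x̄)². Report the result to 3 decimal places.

Mean x̄ = (53.8 + 59.0 + 45.0 + 53.9 + 45.4 + 54.2)/6 = 51.8833
Deviations from mean: 1.9167, 7.1167, -6.8833, 2.0167, -6.4833, 2.3167
Σ(x_t−x̄)(x_{t+1}−x̄) = (13.6403) + (-48.9864) + (-13.8814) + (-13.0747) + (-15.0197) = -77.3219
Denominator Σ(x_t−x̄)² = 153.1683
r_1 = -77.3219 / 153.1683 = -0.505

-0.505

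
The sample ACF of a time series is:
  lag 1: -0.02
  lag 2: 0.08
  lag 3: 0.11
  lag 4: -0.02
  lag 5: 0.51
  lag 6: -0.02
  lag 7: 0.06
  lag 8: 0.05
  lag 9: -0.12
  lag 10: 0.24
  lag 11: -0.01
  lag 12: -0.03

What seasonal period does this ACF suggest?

5

The largest autocorrelation is r_5 = 0.51, with a weaker echo at lag 10 (0.24); the remaining lags stay at or below 0.11.
The dominant spike at lag 5 indicates a seasonal period of 5.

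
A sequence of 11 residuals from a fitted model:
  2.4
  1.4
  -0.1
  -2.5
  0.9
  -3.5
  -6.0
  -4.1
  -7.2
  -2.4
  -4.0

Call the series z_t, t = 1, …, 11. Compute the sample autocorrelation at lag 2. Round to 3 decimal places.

Mean z̄ = (2.4 + 1.4 − 0.1 − 2.5 + 0.9 − 3.5 − 6.0 − 4.1 − 7.2 − 2.4 − 4.0)/11 = -2.2818
Numerator Σ_{t=1}^{9}(z_t−z̄)(z_{t+2}−z̄) = 33.9557
Denominator Σ(z_t−z̄)² = 96.1764
r_2 = 33.9557 / 96.1764 = 0.353

0.353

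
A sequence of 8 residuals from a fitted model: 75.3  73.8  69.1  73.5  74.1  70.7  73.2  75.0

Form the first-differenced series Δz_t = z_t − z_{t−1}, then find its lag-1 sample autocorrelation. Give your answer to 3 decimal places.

-0.262

First differences Δz: -1.5, -4.7, 4.4, 0.6, -3.4, 2.5, 1.8
Mean of differences = -0.0429
Numerator Σ(Δz_t−Δz̄)(Δz_{t+1}−Δz̄) = -17.0576
Denominator Σ(Δz_t−Δz̄)² = 65.0971
r_1(Δz) = -17.0576 / 65.0971 = -0.262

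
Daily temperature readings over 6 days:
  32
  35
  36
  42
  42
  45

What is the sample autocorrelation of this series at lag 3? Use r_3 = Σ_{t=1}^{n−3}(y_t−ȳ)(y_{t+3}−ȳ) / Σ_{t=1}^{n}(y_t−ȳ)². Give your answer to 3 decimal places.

-0.403

Mean ȳ = (32 + 35 + 36 + 42 + 42 + 45)/6 = 38.6667
Numerator Σ_{t=1}^{3}(y_t−ȳ)(y_{t+3}−ȳ) = -51.3333
Denominator Σ(y_t−ȳ)² = 127.3333
r_3 = -51.3333 / 127.3333 = -0.403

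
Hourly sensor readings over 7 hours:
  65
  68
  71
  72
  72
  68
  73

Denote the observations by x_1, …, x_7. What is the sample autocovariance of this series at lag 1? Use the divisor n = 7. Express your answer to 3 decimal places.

Mean x̄ = (65 + 68 + 71 + 72 + 72 + 68 + 73)/7 = 69.8571
Σ_{t=1}^{6}(x_t−x̄)(x_{t+1}−x̄) = 4.1224
γ_1 = 4.1224 / 7 = 0.589

0.589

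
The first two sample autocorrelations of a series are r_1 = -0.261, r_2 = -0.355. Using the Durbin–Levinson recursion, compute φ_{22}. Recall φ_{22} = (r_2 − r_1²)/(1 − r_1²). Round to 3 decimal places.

φ_{22} = (r_2 − r_1²) / (1 − r_1²)
r_1² = (-0.261)² = 0.068121
Numerator = -0.355 − 0.0681 = -0.4231; denominator = 1 − 0.0681 = 0.9319
φ_{22} = -0.4231 / 0.9319 = -0.454

-0.454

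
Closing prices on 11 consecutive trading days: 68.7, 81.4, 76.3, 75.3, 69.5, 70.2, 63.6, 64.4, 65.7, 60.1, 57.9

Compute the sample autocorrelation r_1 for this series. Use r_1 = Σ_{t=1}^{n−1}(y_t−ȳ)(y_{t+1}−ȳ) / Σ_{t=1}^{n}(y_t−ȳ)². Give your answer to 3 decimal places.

0.591

Mean ȳ = (68.7 + 81.4 + 76.3 + 75.3 + 69.5 + 70.2 + 63.6 + 64.4 + 65.7 + 60.1 + 57.9)/11 = 68.4636
Numerator Σ_{t=1}^{10}(y_t−ȳ)(y_{t+1}−ȳ) = 300.9023
Denominator Σ(y_t−ȳ)² = 508.9855
r_1 = 300.9023 / 508.9855 = 0.591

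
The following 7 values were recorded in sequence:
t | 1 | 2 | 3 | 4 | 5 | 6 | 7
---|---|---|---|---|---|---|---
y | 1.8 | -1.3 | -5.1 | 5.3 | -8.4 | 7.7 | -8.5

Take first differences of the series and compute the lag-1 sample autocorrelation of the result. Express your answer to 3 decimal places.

First differences Δy: -3.1, -3.8, 10.4, -13.7, 16.1, -16.2
Mean of differences = -1.7167
Numerator Σ(Δy_t−Δȳ)(Δy_{t+1}−Δȳ) = -639.1069
Denominator Σ(Δy_t−Δȳ)² = 823.8683
r_1(Δy) = -639.1069 / 823.8683 = -0.776

-0.776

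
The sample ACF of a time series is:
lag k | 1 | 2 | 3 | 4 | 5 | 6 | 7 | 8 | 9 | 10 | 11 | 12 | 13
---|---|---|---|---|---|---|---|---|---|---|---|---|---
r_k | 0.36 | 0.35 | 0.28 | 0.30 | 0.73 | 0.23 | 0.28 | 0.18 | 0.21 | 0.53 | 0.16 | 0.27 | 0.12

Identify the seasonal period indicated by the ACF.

The largest autocorrelation is r_5 = 0.73, with a weaker echo at lag 10 (0.53); the remaining lags stay at or below 0.36. The elevated value at lag 1 (0.36), dropping to 0.35 at lag 2, reflects decaying short-term dependence rather than seasonality.
The dominant spike at lag 5 indicates a seasonal period of 5.

5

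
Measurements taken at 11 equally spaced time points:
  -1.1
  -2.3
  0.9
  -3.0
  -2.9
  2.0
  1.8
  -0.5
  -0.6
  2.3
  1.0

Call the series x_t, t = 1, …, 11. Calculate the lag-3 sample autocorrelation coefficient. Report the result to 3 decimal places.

Mean x̄ = (-1.1 − 2.3 + 0.9 − 3.0 − 2.9 + 2.0 + 1.8 − 0.5 − 0.6 + 2.3 + 1.0)/11 = -0.2182
Numerator Σ_{t=1}^{8}(x_t−x̄)(x_{t+3}−x̄) = 9.5499
Denominator Σ(x_t−x̄)² = 38.3364
r_3 = 9.5499 / 38.3364 = 0.249

0.249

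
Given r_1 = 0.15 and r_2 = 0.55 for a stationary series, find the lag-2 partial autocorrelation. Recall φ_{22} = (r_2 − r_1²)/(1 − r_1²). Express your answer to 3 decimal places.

0.540

φ_{22} = (r_2 − r_1²) / (1 − r_1²)
r_1² = (0.15)² = 0.0225
Numerator = 0.55 − 0.0225 = 0.5275; denominator = 1 − 0.0225 = 0.9775
φ_{22} = 0.5275 / 0.9775 = 0.540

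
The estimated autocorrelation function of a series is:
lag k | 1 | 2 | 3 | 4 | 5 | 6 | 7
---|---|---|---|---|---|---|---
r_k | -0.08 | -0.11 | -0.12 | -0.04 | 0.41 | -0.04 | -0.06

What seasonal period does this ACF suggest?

The largest autocorrelation is r_5 = 0.41; the remaining lags stay at or below -0.04.
The dominant spike at lag 5 indicates a seasonal period of 5.

5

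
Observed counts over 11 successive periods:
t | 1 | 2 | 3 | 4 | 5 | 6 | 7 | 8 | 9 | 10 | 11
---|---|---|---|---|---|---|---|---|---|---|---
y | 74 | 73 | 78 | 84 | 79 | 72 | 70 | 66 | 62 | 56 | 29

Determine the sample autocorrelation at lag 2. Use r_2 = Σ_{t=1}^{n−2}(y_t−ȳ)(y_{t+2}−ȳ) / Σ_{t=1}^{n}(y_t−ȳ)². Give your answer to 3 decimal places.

Mean ȳ = (74 + 73 + 78 + 84 + 79 + 72 + 70 + 66 + 62 + 56 + 29)/11 = 67.5455
Numerator Σ_{t=1}^{9}(y_t−ȳ)(y_{t+2}−ȳ) = 589.4959
Denominator Σ(y_t−ȳ)² = 2260.7273
r_2 = 589.4959 / 2260.7273 = 0.261

0.261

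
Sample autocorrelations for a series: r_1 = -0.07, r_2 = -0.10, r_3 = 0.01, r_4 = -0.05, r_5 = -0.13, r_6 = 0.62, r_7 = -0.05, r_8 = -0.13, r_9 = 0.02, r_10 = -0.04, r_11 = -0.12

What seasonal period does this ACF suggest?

6

The largest autocorrelation is r_6 = 0.62; the remaining lags stay at or below 0.02.
The dominant spike at lag 6 indicates a seasonal period of 6.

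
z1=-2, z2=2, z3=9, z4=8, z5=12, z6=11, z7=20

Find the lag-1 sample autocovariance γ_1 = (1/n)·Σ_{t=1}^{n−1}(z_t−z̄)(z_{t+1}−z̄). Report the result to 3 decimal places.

Mean z̄ = (-2 + 2 + 9 + 8 + 12 + 11 + 20)/7 = 8.5714
Deviations: -10.5714, -6.5714, 0.4286, -0.5714, 3.4286, 2.4286, 11.4286
Σ_{t=1}^{6}(z_t−z̄)(z_{t+1}−z̄) = 100.5306
γ_1 = 100.5306 / 7 = 14.362

14.362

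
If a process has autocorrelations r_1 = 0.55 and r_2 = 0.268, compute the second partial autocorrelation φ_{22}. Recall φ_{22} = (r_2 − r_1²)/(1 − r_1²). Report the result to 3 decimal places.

φ_{22} = (r_2 − r_1²) / (1 − r_1²)
r_1² = (0.55)² = 0.3025
Numerator = 0.268 − 0.3025 = -0.0345; denominator = 1 − 0.3025 = 0.6975
φ_{22} = -0.0345 / 0.6975 = -0.049

-0.049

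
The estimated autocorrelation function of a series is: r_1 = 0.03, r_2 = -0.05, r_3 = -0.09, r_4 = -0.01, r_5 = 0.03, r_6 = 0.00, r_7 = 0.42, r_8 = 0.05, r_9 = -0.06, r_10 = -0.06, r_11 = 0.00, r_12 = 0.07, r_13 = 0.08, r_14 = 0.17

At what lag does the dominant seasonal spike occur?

The largest autocorrelation is r_7 = 0.42, with a weaker echo at lag 14 (0.17); the remaining lags stay at or below 0.08.
The dominant spike at lag 7 indicates a seasonal period of 7.

7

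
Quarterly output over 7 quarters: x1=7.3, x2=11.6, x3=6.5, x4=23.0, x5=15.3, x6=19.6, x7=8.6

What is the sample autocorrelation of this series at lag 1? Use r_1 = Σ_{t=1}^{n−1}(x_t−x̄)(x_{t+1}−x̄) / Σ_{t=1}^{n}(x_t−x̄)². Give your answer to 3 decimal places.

-0.164

Mean x̄ = (7.3 + 11.6 + 6.5 + 23.0 + 15.3 + 19.6 + 8.6)/7 = 13.1286
Deviations from mean: -5.8286, -1.5286, -6.6286, 9.8714, 2.1714, 6.4714, -4.5286
Numerator Σ_{t=1}^{6}(x_t−x̄)(x_{t+1}−x̄) = -40.2108
Denominator Σ(x_t−x̄)² = 244.7943
r_1 = -40.2108 / 244.7943 = -0.164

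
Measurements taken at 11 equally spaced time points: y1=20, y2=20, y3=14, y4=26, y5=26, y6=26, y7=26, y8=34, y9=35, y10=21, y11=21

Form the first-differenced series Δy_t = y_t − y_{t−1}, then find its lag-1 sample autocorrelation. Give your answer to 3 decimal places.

-0.177

First differences Δy: 0, -6, 12, 0, 0, 0, 8, 1, -14, 0
Mean of differences = 0.1000
Numerator Σ(Δy_t−Δȳ)(Δy_{t+1}−Δȳ) = -78.1100
Denominator Σ(Δy_t−Δȳ)² = 440.9000
r_1(Δy) = -78.1100 / 440.9000 = -0.177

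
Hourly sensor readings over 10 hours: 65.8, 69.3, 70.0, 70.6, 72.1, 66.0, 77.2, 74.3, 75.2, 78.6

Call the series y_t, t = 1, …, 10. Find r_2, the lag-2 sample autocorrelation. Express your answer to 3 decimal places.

0.246

Mean ȳ = (65.8 + 69.3 + 70.0 + 70.6 + 72.1 + 66.0 + 77.2 + 74.3 + 75.2 + 78.6)/10 = 71.9100
Numerator Σ_{t=1}^{8}(y_t−ȳ)(y_{t+2}−ȳ) = 42.7418
Denominator Σ(y_t−ȳ)² = 173.7490
r_2 = 42.7418 / 173.7490 = 0.246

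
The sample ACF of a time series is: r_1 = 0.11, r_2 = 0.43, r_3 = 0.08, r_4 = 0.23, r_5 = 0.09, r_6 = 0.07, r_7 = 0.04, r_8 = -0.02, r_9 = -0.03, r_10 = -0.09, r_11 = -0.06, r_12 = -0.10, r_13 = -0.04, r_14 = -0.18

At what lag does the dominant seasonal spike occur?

2

The largest autocorrelation is r_2 = 0.43, with a weaker echo at lag 4 (0.23); the remaining lags stay at or below 0.11.
The dominant spike at lag 2 indicates a seasonal period of 2.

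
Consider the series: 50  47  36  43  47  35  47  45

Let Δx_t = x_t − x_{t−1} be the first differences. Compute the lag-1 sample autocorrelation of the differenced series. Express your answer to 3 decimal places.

First differences Δx: -3, -11, 7, 4, -12, 12, -2
Mean of differences = -0.7143
Numerator Σ(Δx_t−Δx̄)(Δx_{t+1}−Δx̄) = -232.5102
Denominator Σ(Δx_t−Δx̄)² = 483.4286
r_1(Δx) = -232.5102 / 483.4286 = -0.481

-0.481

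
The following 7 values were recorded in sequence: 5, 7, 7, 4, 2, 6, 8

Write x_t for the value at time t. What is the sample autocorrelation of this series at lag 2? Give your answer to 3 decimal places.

Mean x̄ = (5 + 7 + 7 + 4 + 2 + 6 + 8)/7 = 5.5714
Deviations from mean: -0.5714, 1.4286, 1.4286, -1.5714, -3.5714, 0.4286, 2.4286
Numerator Σ_{t=1}^{5}(x_t−x̄)(x_{t+2}−x̄) = -17.5102
Denominator Σ(x_t−x̄)² = 25.7143
r_2 = -17.5102 / 25.7143 = -0.681

-0.681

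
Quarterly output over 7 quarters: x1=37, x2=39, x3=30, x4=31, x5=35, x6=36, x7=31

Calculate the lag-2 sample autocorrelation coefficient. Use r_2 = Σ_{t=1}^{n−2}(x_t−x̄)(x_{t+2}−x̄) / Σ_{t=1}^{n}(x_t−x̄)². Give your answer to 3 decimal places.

-0.538

Mean x̄ = (37 + 39 + 30 + 31 + 35 + 36 + 31)/7 = 34.1429
Σ(x_t−x̄)(x_{t+2}−x̄) = (-11.8367) + (-15.2653) + (-3.5510) + (-5.8367) + (-2.6939) = -39.1837
Denominator Σ(x_t−x̄)² = 72.8571
r_2 = -39.1837 / 72.8571 = -0.538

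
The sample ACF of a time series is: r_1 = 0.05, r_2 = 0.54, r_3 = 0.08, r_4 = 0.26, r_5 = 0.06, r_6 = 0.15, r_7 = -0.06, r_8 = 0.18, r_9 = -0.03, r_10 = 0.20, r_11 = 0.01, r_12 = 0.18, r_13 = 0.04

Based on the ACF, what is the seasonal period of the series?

The largest autocorrelation is r_2 = 0.54, with weaker echoes at lags 4 (0.26), 6 (0.15), 8 (0.18), 10 (0.20) and 12 (0.18); the remaining lags stay at or below 0.08.
The dominant spike at lag 2 indicates a seasonal period of 2.

2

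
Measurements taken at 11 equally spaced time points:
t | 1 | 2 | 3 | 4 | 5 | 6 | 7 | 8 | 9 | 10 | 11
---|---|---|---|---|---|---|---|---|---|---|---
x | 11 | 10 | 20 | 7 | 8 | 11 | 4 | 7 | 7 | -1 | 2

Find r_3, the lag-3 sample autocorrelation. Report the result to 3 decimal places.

Mean x̄ = (11 + 10 + 20 + 7 + 8 + 11 + 4 + 7 + 7 − 1 + 2)/11 = 7.8182
Numerator Σ_{t=1}^{8}(x_t−x̄)(x_{t+3}−x̄) = 75.3554
Denominator Σ(x_t−x̄)² = 301.6364
r_3 = 75.3554 / 301.6364 = 0.250

0.250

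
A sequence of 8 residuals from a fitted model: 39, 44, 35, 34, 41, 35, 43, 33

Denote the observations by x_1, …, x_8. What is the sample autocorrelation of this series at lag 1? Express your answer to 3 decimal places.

-0.469

Mean x̄ = (39 + 44 + 35 + 34 + 41 + 35 + 43 + 33)/8 = 38.0000
Deviations from mean: 1.0000, 6.0000, -3.0000, -4.0000, 3.0000, -3.0000, 5.0000, -5.0000
Σ(x_t−x̄)(x_{t+1}−x̄) = (6.0000) + (-18.0000) + (12.0000) + (-12.0000) + (-9.0000) + (-15.0000) + (-25.0000) = -61.0000
Denominator Σ(x_t−x̄)² = 130.0000
r_1 = -61.0000 / 130.0000 = -0.469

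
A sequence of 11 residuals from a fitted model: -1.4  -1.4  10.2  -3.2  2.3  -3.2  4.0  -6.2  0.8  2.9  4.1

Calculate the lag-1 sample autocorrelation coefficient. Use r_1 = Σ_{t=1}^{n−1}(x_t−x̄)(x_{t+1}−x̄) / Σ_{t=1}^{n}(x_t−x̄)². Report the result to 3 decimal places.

Mean x̄ = (-1.4 − 1.4 + 10.2 − 3.2 + 2.3 − 3.2 + 4.0 − 6.2 + 0.8 + 2.9 + 4.1)/11 = 0.8091
Numerator Σ_{t=1}^{10}(x_t−x̄)(x_{t+1}−x̄) = -93.7010
Denominator Σ(x_t−x̄)² = 206.8291
r_1 = -93.7010 / 206.8291 = -0.453

-0.453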